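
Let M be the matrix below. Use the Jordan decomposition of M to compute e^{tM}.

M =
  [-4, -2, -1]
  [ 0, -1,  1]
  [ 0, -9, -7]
e^{tM} =
  [exp(-4*t), 3*t^2*exp(-4*t)/2 - 2*t*exp(-4*t), t^2*exp(-4*t)/2 - t*exp(-4*t)]
  [0, 3*t*exp(-4*t) + exp(-4*t), t*exp(-4*t)]
  [0, -9*t*exp(-4*t), -3*t*exp(-4*t) + exp(-4*t)]

Strategy: write M = P · J · P⁻¹ where J is a Jordan canonical form, so e^{tM} = P · e^{tJ} · P⁻¹, and e^{tJ} can be computed block-by-block.

M has Jordan form
J =
  [-4,  1,  0]
  [ 0, -4,  1]
  [ 0,  0, -4]
(up to reordering of blocks).

Per-block formulas:
  For a 3×3 Jordan block J_3(-4): exp(t · J_3(-4)) = e^(-4t)·(I + t·N + (t^2/2)·N^2), where N is the 3×3 nilpotent shift.

After assembling e^{tJ} and conjugating by P, we get:

e^{tM} =
  [exp(-4*t), 3*t^2*exp(-4*t)/2 - 2*t*exp(-4*t), t^2*exp(-4*t)/2 - t*exp(-4*t)]
  [0, 3*t*exp(-4*t) + exp(-4*t), t*exp(-4*t)]
  [0, -9*t*exp(-4*t), -3*t*exp(-4*t) + exp(-4*t)]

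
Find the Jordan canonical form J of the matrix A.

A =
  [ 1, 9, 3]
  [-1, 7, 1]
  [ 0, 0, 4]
J_2(4) ⊕ J_1(4)

The characteristic polynomial is
  det(x·I − A) = x^3 - 12*x^2 + 48*x - 64 = (x - 4)^3

Eigenvalues and multiplicities (the geometric multiplicity of λ is n − rank(A − λI), which equals the number of Jordan blocks for λ):
  λ = 4: algebraic multiplicity = 3, geometric multiplicity = 2

Determining the block sizes for each eigenvalue:
  λ = 4: 2 blocks summing to 3 forces exactly one block of size 2 and the rest size 1 → block sizes [2, 1]

Assembling the blocks gives a Jordan form
J =
  [4, 1, 0]
  [0, 4, 0]
  [0, 0, 4]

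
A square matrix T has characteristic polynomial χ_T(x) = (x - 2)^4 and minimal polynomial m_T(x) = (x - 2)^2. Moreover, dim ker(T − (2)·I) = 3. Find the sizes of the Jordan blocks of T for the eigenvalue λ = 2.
Block sizes for λ = 2: [2, 1, 1]

Step 1 — from the characteristic polynomial, algebraic multiplicity of λ = 2 is 4. From dim ker(T − (2)·I) = 3, there are exactly 3 Jordan blocks for λ = 2.
Step 2 — from the minimal polynomial, the factor (x − 2)^2 tells us the largest block for λ = 2 has size 2.
Step 3 — with total size 4, 3 blocks, and largest block 2, the block sizes (in nonincreasing order) are [2, 1, 1].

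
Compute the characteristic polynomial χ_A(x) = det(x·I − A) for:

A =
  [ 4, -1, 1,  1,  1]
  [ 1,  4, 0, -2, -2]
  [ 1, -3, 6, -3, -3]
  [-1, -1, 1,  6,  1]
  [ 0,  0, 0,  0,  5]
x^5 - 25*x^4 + 250*x^3 - 1250*x^2 + 3125*x - 3125

Expanding det(x·I − A) (e.g. by cofactor expansion or by noting that A is similar to its Jordan form J, which has the same characteristic polynomial as A) gives
  χ_A(x) = x^5 - 25*x^4 + 250*x^3 - 1250*x^2 + 3125*x - 3125
which factors as (x - 5)^5. The eigenvalues (with algebraic multiplicities) are λ = 5 with multiplicity 5.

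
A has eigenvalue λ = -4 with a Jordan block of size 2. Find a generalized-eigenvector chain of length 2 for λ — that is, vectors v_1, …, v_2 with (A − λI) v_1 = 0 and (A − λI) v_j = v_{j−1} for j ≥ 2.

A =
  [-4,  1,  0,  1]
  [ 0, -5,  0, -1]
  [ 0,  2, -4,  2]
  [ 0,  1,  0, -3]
A Jordan chain for λ = -4 of length 2:
v_1 = (1, -1, 2, 1)ᵀ
v_2 = (0, 1, 0, 0)ᵀ

Let N = A − (-4)·I. We want v_2 with N^2 v_2 = 0 but N^1 v_2 ≠ 0; then v_{j-1} := N · v_j for j = 2, …, 2.

Pick v_2 = (0, 1, 0, 0)ᵀ.
Then v_1 = N · v_2 = (1, -1, 2, 1)ᵀ.

Sanity check: (A − (-4)·I) v_1 = (0, 0, 0, 0)ᵀ = 0. ✓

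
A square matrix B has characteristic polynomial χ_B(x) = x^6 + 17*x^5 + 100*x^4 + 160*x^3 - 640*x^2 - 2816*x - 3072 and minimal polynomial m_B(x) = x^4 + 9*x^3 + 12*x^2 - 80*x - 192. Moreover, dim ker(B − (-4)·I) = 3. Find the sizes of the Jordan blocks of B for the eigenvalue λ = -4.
Block sizes for λ = -4: [3, 1, 1]

Step 1 — from the characteristic polynomial, algebraic multiplicity of λ = -4 is 5. From dim ker(B − (-4)·I) = 3, there are exactly 3 Jordan blocks for λ = -4.
Step 2 — from the minimal polynomial, the factor (x + 4)^3 tells us the largest block for λ = -4 has size 3.
Step 3 — with total size 5, 3 blocks, and largest block 3, the block sizes (in nonincreasing order) are [3, 1, 1].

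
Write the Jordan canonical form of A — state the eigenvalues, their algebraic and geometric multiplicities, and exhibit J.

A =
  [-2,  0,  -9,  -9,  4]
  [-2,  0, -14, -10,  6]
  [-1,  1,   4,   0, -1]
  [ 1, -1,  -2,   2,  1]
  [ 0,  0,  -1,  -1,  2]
J_1(-2) ⊕ J_2(2) ⊕ J_2(2)

The characteristic polynomial is
  det(x·I − A) = x^5 - 6*x^4 + 8*x^3 + 16*x^2 - 48*x + 32 = (x - 2)^4*(x + 2)

Eigenvalues and multiplicities (the geometric multiplicity of λ is n − rank(A − λI), which equals the number of Jordan blocks for λ):
  λ = -2: algebraic multiplicity = 1, geometric multiplicity = 1
  λ = 2: algebraic multiplicity = 4, geometric multiplicity = 2

Determining the block sizes for each eigenvalue:
  λ = -2: one block (gm = 1), so the single block has size am = 1 → block sizes [1]
  λ = 2: with am = 4 and gm = 2, the partition is not yet determined (e.g. several partitions of 4 into 2 parts exist). Let N = A − (2)·I. Computing rank(N^1) = 3, rank(N^2) = 1; the number of blocks of size ≥ j is rank(N^{j−1}) − rank(N^j), giving [2, 2]. So we have 2 block(s) of size 2 → block sizes [2, 2]

Assembling the blocks gives a Jordan form
J =
  [-2, 0, 0, 0, 0]
  [ 0, 2, 1, 0, 0]
  [ 0, 0, 2, 0, 0]
  [ 0, 0, 0, 2, 1]
  [ 0, 0, 0, 0, 2]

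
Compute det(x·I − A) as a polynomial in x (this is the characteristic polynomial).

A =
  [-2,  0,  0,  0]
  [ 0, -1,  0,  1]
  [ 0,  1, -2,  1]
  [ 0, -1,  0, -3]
x^4 + 8*x^3 + 24*x^2 + 32*x + 16

Expanding det(x·I − A) (e.g. by cofactor expansion or by noting that A is similar to its Jordan form J, which has the same characteristic polynomial as A) gives
  χ_A(x) = x^4 + 8*x^3 + 24*x^2 + 32*x + 16
which factors as (x + 2)^4. The eigenvalues (with algebraic multiplicities) are λ = -2 with multiplicity 4.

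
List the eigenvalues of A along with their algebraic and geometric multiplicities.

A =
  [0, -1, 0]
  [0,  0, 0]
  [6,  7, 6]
λ = 0: alg = 2, geom = 1; λ = 6: alg = 1, geom = 1

Step 1 — factor the characteristic polynomial to read off the algebraic multiplicities:
  χ_A(x) = x^2*(x - 6)

Step 2 — compute geometric multiplicities via the rank-nullity identity g(λ) = n − rank(A − λI):
  rank(A − (0)·I) = 2, so dim ker(A − (0)·I) = n − 2 = 1
  rank(A − (6)·I) = 2, so dim ker(A − (6)·I) = n − 2 = 1

Summary:
  λ = 0: algebraic multiplicity = 2, geometric multiplicity = 1
  λ = 6: algebraic multiplicity = 1, geometric multiplicity = 1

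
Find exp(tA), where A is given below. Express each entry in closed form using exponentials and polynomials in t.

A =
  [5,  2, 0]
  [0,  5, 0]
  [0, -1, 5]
e^{tA} =
  [exp(5*t), 2*t*exp(5*t), 0]
  [0, exp(5*t), 0]
  [0, -t*exp(5*t), exp(5*t)]

Strategy: write A = P · J · P⁻¹ where J is a Jordan canonical form, so e^{tA} = P · e^{tJ} · P⁻¹, and e^{tJ} can be computed block-by-block.

A has Jordan form
J =
  [5, 1, 0]
  [0, 5, 0]
  [0, 0, 5]
(up to reordering of blocks).

Per-block formulas:
  For a 2×2 Jordan block J_2(5): exp(t · J_2(5)) = e^(5t)·(I + t·N), where N is the 2×2 nilpotent shift.
  For a 1×1 block at λ = 5: exp(t · [5]) = [e^(5t)].

After assembling e^{tJ} and conjugating by P, we get:

e^{tA} =
  [exp(5*t), 2*t*exp(5*t), 0]
  [0, exp(5*t), 0]
  [0, -t*exp(5*t), exp(5*t)]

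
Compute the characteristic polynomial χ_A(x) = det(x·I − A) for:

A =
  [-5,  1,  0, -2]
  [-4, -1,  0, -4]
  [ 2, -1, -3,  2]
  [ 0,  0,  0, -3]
x^4 + 12*x^3 + 54*x^2 + 108*x + 81

Expanding det(x·I − A) (e.g. by cofactor expansion or by noting that A is similar to its Jordan form J, which has the same characteristic polynomial as A) gives
  χ_A(x) = x^4 + 12*x^3 + 54*x^2 + 108*x + 81
which factors as (x + 3)^4. The eigenvalues (with algebraic multiplicities) are λ = -3 with multiplicity 4.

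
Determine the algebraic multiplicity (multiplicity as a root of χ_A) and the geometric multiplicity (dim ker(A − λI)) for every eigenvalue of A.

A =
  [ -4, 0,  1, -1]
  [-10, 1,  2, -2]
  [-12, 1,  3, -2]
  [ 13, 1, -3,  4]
λ = 1: alg = 4, geom = 2

Step 1 — factor the characteristic polynomial to read off the algebraic multiplicities:
  χ_A(x) = (x - 1)^4

Step 2 — compute geometric multiplicities via the rank-nullity identity g(λ) = n − rank(A − λI):
  rank(A − (1)·I) = 2, so dim ker(A − (1)·I) = n − 2 = 2

Summary:
  λ = 1: algebraic multiplicity = 4, geometric multiplicity = 2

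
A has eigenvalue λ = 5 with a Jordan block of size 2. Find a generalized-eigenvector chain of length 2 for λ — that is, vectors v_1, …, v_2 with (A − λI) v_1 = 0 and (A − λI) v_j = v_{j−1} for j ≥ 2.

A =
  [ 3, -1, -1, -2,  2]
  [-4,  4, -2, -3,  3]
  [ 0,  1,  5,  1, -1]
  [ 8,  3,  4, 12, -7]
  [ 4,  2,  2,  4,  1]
A Jordan chain for λ = 5 of length 2:
v_1 = (-2, -4, 0, 8, 4)ᵀ
v_2 = (1, 0, 0, 0, 0)ᵀ

Let N = A − (5)·I. We want v_2 with N^2 v_2 = 0 but N^1 v_2 ≠ 0; then v_{j-1} := N · v_j for j = 2, …, 2.

Pick v_2 = (1, 0, 0, 0, 0)ᵀ.
Then v_1 = N · v_2 = (-2, -4, 0, 8, 4)ᵀ.

Sanity check: (A − (5)·I) v_1 = (0, 0, 0, 0, 0)ᵀ = 0. ✓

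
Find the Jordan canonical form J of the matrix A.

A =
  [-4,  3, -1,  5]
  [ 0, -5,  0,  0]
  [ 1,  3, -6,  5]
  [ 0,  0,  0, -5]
J_2(-5) ⊕ J_1(-5) ⊕ J_1(-5)

The characteristic polynomial is
  det(x·I − A) = x^4 + 20*x^3 + 150*x^2 + 500*x + 625 = (x + 5)^4

Eigenvalues and multiplicities (the geometric multiplicity of λ is n − rank(A − λI), which equals the number of Jordan blocks for λ):
  λ = -5: algebraic multiplicity = 4, geometric multiplicity = 3

Determining the block sizes for each eigenvalue:
  λ = -5: 3 blocks summing to 4 forces exactly one block of size 2 and the rest size 1 → block sizes [2, 1, 1]

Assembling the blocks gives a Jordan form
J =
  [-5,  1,  0,  0]
  [ 0, -5,  0,  0]
  [ 0,  0, -5,  0]
  [ 0,  0,  0, -5]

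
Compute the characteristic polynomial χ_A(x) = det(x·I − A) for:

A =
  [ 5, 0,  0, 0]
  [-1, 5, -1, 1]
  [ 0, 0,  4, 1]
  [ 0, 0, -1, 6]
x^4 - 20*x^3 + 150*x^2 - 500*x + 625

Expanding det(x·I − A) (e.g. by cofactor expansion or by noting that A is similar to its Jordan form J, which has the same characteristic polynomial as A) gives
  χ_A(x) = x^4 - 20*x^3 + 150*x^2 - 500*x + 625
which factors as (x - 5)^4. The eigenvalues (with algebraic multiplicities) are λ = 5 with multiplicity 4.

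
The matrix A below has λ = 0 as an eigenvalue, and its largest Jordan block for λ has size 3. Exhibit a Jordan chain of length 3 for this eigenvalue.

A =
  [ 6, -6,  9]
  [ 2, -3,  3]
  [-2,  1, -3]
A Jordan chain for λ = 0 of length 3:
v_1 = (6, 0, -4)ᵀ
v_2 = (6, 2, -2)ᵀ
v_3 = (1, 0, 0)ᵀ

Let N = A − (0)·I. We want v_3 with N^3 v_3 = 0 but N^2 v_3 ≠ 0; then v_{j-1} := N · v_j for j = 3, …, 2.

Pick v_3 = (1, 0, 0)ᵀ.
Then v_2 = N · v_3 = (6, 2, -2)ᵀ.
Then v_1 = N · v_2 = (6, 0, -4)ᵀ.

Sanity check: (A − (0)·I) v_1 = (0, 0, 0)ᵀ = 0. ✓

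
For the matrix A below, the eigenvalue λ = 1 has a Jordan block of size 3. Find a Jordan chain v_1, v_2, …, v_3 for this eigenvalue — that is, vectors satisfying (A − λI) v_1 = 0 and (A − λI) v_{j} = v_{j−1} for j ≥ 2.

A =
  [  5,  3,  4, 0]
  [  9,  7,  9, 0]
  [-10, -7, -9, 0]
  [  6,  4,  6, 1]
A Jordan chain for λ = 1 of length 3:
v_1 = (3, 0, -3, 0)ᵀ
v_2 = (4, 9, -10, 6)ᵀ
v_3 = (1, 0, 0, 0)ᵀ

Let N = A − (1)·I. We want v_3 with N^3 v_3 = 0 but N^2 v_3 ≠ 0; then v_{j-1} := N · v_j for j = 3, …, 2.

Pick v_3 = (1, 0, 0, 0)ᵀ.
Then v_2 = N · v_3 = (4, 9, -10, 6)ᵀ.
Then v_1 = N · v_2 = (3, 0, -3, 0)ᵀ.

Sanity check: (A − (1)·I) v_1 = (0, 0, 0, 0)ᵀ = 0. ✓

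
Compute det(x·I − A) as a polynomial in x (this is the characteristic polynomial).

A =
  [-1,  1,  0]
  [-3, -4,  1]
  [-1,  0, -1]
x^3 + 6*x^2 + 12*x + 8

Expanding det(x·I − A) (e.g. by cofactor expansion or by noting that A is similar to its Jordan form J, which has the same characteristic polynomial as A) gives
  χ_A(x) = x^3 + 6*x^2 + 12*x + 8
which factors as (x + 2)^3. The eigenvalues (with algebraic multiplicities) are λ = -2 with multiplicity 3.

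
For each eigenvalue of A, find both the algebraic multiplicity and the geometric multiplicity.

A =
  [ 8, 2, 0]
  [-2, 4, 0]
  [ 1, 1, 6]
λ = 6: alg = 3, geom = 2

Step 1 — factor the characteristic polynomial to read off the algebraic multiplicities:
  χ_A(x) = (x - 6)^3

Step 2 — compute geometric multiplicities via the rank-nullity identity g(λ) = n − rank(A − λI):
  rank(A − (6)·I) = 1, so dim ker(A − (6)·I) = n − 1 = 2

Summary:
  λ = 6: algebraic multiplicity = 3, geometric multiplicity = 2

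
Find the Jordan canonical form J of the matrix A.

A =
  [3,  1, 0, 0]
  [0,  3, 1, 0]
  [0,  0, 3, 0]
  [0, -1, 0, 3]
J_3(3) ⊕ J_1(3)

The characteristic polynomial is
  det(x·I − A) = x^4 - 12*x^3 + 54*x^2 - 108*x + 81 = (x - 3)^4

Eigenvalues and multiplicities (the geometric multiplicity of λ is n − rank(A − λI), which equals the number of Jordan blocks for λ):
  λ = 3: algebraic multiplicity = 4, geometric multiplicity = 2

Determining the block sizes for each eigenvalue:
  λ = 3: with am = 4 and gm = 2, the partition is not yet determined (e.g. several partitions of 4 into 2 parts exist). Let N = A − (3)·I. Computing rank(N^1) = 2, rank(N^2) = 1, rank(N^3) = 0; the number of blocks of size ≥ j is rank(N^{j−1}) − rank(N^j), giving [2, 1, 1]. So we have 1 block(s) of size 3, 1 block(s) of size 1 → block sizes [3, 1]

Assembling the blocks gives a Jordan form
J =
  [3, 1, 0, 0]
  [0, 3, 1, 0]
  [0, 0, 3, 0]
  [0, 0, 0, 3]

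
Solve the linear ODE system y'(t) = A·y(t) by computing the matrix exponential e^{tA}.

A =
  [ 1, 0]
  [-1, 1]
e^{tA} =
  [exp(t), 0]
  [-t*exp(t), exp(t)]

Strategy: write A = P · J · P⁻¹ where J is a Jordan canonical form, so e^{tA} = P · e^{tJ} · P⁻¹, and e^{tJ} can be computed block-by-block.

A has Jordan form
J =
  [1, 1]
  [0, 1]
(up to reordering of blocks).

Per-block formulas:
  For a 2×2 Jordan block J_2(1): exp(t · J_2(1)) = e^(1t)·(I + t·N), where N is the 2×2 nilpotent shift.

After assembling e^{tJ} and conjugating by P, we get:

e^{tA} =
  [exp(t), 0]
  [-t*exp(t), exp(t)]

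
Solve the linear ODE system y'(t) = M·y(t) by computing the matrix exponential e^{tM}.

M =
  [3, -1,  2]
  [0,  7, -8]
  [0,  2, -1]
e^{tM} =
  [exp(3*t), -t*exp(3*t), 2*t*exp(3*t)]
  [0, 4*t*exp(3*t) + exp(3*t), -8*t*exp(3*t)]
  [0, 2*t*exp(3*t), -4*t*exp(3*t) + exp(3*t)]

Strategy: write M = P · J · P⁻¹ where J is a Jordan canonical form, so e^{tM} = P · e^{tJ} · P⁻¹, and e^{tJ} can be computed block-by-block.

M has Jordan form
J =
  [3, 1, 0]
  [0, 3, 0]
  [0, 0, 3]
(up to reordering of blocks).

Per-block formulas:
  For a 2×2 Jordan block J_2(3): exp(t · J_2(3)) = e^(3t)·(I + t·N), where N is the 2×2 nilpotent shift.
  For a 1×1 block at λ = 3: exp(t · [3]) = [e^(3t)].

After assembling e^{tJ} and conjugating by P, we get:

e^{tM} =
  [exp(3*t), -t*exp(3*t), 2*t*exp(3*t)]
  [0, 4*t*exp(3*t) + exp(3*t), -8*t*exp(3*t)]
  [0, 2*t*exp(3*t), -4*t*exp(3*t) + exp(3*t)]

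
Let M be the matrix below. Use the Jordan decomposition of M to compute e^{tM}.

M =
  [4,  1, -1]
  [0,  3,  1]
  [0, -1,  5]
e^{tM} =
  [exp(4*t), t*exp(4*t), -t*exp(4*t)]
  [0, -t*exp(4*t) + exp(4*t), t*exp(4*t)]
  [0, -t*exp(4*t), t*exp(4*t) + exp(4*t)]

Strategy: write M = P · J · P⁻¹ where J is a Jordan canonical form, so e^{tM} = P · e^{tJ} · P⁻¹, and e^{tJ} can be computed block-by-block.

M has Jordan form
J =
  [4, 1, 0]
  [0, 4, 0]
  [0, 0, 4]
(up to reordering of blocks).

Per-block formulas:
  For a 1×1 block at λ = 4: exp(t · [4]) = [e^(4t)].
  For a 2×2 Jordan block J_2(4): exp(t · J_2(4)) = e^(4t)·(I + t·N), where N is the 2×2 nilpotent shift.

After assembling e^{tJ} and conjugating by P, we get:

e^{tM} =
  [exp(4*t), t*exp(4*t), -t*exp(4*t)]
  [0, -t*exp(4*t) + exp(4*t), t*exp(4*t)]
  [0, -t*exp(4*t), t*exp(4*t) + exp(4*t)]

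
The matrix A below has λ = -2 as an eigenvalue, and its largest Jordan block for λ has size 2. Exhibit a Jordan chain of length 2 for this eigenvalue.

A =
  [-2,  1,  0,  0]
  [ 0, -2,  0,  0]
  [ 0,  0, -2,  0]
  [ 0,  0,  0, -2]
A Jordan chain for λ = -2 of length 2:
v_1 = (1, 0, 0, 0)ᵀ
v_2 = (0, 1, 0, 0)ᵀ

Let N = A − (-2)·I. We want v_2 with N^2 v_2 = 0 but N^1 v_2 ≠ 0; then v_{j-1} := N · v_j for j = 2, …, 2.

Pick v_2 = (0, 1, 0, 0)ᵀ.
Then v_1 = N · v_2 = (1, 0, 0, 0)ᵀ.

Sanity check: (A − (-2)·I) v_1 = (0, 0, 0, 0)ᵀ = 0. ✓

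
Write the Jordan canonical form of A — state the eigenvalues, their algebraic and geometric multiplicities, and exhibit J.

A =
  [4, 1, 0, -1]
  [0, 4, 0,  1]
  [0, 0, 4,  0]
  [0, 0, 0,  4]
J_3(4) ⊕ J_1(4)

The characteristic polynomial is
  det(x·I − A) = x^4 - 16*x^3 + 96*x^2 - 256*x + 256 = (x - 4)^4

Eigenvalues and multiplicities (the geometric multiplicity of λ is n − rank(A − λI), which equals the number of Jordan blocks for λ):
  λ = 4: algebraic multiplicity = 4, geometric multiplicity = 2

Determining the block sizes for each eigenvalue:
  λ = 4: with am = 4 and gm = 2, the partition is not yet determined (e.g. several partitions of 4 into 2 parts exist). Let N = A − (4)·I. Computing rank(N^1) = 2, rank(N^2) = 1, rank(N^3) = 0; the number of blocks of size ≥ j is rank(N^{j−1}) − rank(N^j), giving [2, 1, 1]. So we have 1 block(s) of size 3, 1 block(s) of size 1 → block sizes [3, 1]

Assembling the blocks gives a Jordan form
J =
  [4, 1, 0, 0]
  [0, 4, 1, 0]
  [0, 0, 4, 0]
  [0, 0, 0, 4]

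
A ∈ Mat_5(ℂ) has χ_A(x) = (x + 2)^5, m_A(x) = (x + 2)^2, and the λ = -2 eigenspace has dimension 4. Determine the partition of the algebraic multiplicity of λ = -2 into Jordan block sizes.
Block sizes for λ = -2: [2, 1, 1, 1]

Step 1 — from the characteristic polynomial, algebraic multiplicity of λ = -2 is 5. From dim ker(A − (-2)·I) = 4, there are exactly 4 Jordan blocks for λ = -2.
Step 2 — from the minimal polynomial, the factor (x + 2)^2 tells us the largest block for λ = -2 has size 2.
Step 3 — with total size 5, 4 blocks, and largest block 2, the block sizes (in nonincreasing order) are [2, 1, 1, 1].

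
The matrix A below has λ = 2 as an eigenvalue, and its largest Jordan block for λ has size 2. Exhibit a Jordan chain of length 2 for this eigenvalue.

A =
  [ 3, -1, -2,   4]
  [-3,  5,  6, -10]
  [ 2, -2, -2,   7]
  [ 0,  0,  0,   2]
A Jordan chain for λ = 2 of length 2:
v_1 = (1, -3, 2, 0)ᵀ
v_2 = (1, 0, 0, 0)ᵀ

Let N = A − (2)·I. We want v_2 with N^2 v_2 = 0 but N^1 v_2 ≠ 0; then v_{j-1} := N · v_j for j = 2, …, 2.

Pick v_2 = (1, 0, 0, 0)ᵀ.
Then v_1 = N · v_2 = (1, -3, 2, 0)ᵀ.

Sanity check: (A − (2)·I) v_1 = (0, 0, 0, 0)ᵀ = 0. ✓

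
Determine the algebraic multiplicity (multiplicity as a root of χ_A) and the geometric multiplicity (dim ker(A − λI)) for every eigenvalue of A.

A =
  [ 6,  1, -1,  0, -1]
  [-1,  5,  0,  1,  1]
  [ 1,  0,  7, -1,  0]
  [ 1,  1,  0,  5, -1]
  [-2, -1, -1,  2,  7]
λ = 6: alg = 5, geom = 3

Step 1 — factor the characteristic polynomial to read off the algebraic multiplicities:
  χ_A(x) = (x - 6)^5

Step 2 — compute geometric multiplicities via the rank-nullity identity g(λ) = n − rank(A − λI):
  rank(A − (6)·I) = 2, so dim ker(A − (6)·I) = n − 2 = 3

Summary:
  λ = 6: algebraic multiplicity = 5, geometric multiplicity = 3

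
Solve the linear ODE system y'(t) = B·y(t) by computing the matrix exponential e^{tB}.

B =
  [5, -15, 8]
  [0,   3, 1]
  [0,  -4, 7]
e^{tB} =
  [exp(5*t), -t^2*exp(5*t) - 15*t*exp(5*t), t^2*exp(5*t)/2 + 8*t*exp(5*t)]
  [0, -2*t*exp(5*t) + exp(5*t), t*exp(5*t)]
  [0, -4*t*exp(5*t), 2*t*exp(5*t) + exp(5*t)]

Strategy: write B = P · J · P⁻¹ where J is a Jordan canonical form, so e^{tB} = P · e^{tJ} · P⁻¹, and e^{tJ} can be computed block-by-block.

B has Jordan form
J =
  [5, 1, 0]
  [0, 5, 1]
  [0, 0, 5]
(up to reordering of blocks).

Per-block formulas:
  For a 3×3 Jordan block J_3(5): exp(t · J_3(5)) = e^(5t)·(I + t·N + (t^2/2)·N^2), where N is the 3×3 nilpotent shift.

After assembling e^{tJ} and conjugating by P, we get:

e^{tB} =
  [exp(5*t), -t^2*exp(5*t) - 15*t*exp(5*t), t^2*exp(5*t)/2 + 8*t*exp(5*t)]
  [0, -2*t*exp(5*t) + exp(5*t), t*exp(5*t)]
  [0, -4*t*exp(5*t), 2*t*exp(5*t) + exp(5*t)]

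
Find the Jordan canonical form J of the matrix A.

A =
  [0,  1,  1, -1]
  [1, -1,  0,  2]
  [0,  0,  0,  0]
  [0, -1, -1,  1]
J_3(0) ⊕ J_1(0)

The characteristic polynomial is
  det(x·I − A) = x^4

Eigenvalues and multiplicities (the geometric multiplicity of λ is n − rank(A − λI), which equals the number of Jordan blocks for λ):
  λ = 0: algebraic multiplicity = 4, geometric multiplicity = 2

Determining the block sizes for each eigenvalue:
  λ = 0: with am = 4 and gm = 2, the partition is not yet determined (e.g. several partitions of 4 into 2 parts exist). Let N = A − (0)·I. Computing rank(N^1) = 2, rank(N^2) = 1, rank(N^3) = 0; the number of blocks of size ≥ j is rank(N^{j−1}) − rank(N^j), giving [2, 1, 1]. So we have 1 block(s) of size 3, 1 block(s) of size 1 → block sizes [3, 1]

Assembling the blocks gives a Jordan form
J =
  [0, 1, 0, 0]
  [0, 0, 1, 0]
  [0, 0, 0, 0]
  [0, 0, 0, 0]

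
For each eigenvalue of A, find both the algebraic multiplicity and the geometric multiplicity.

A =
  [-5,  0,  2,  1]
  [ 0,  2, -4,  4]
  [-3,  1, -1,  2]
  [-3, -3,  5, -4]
λ = -2: alg = 4, geom = 2

Step 1 — factor the characteristic polynomial to read off the algebraic multiplicities:
  χ_A(x) = (x + 2)^4

Step 2 — compute geometric multiplicities via the rank-nullity identity g(λ) = n − rank(A − λI):
  rank(A − (-2)·I) = 2, so dim ker(A − (-2)·I) = n − 2 = 2

Summary:
  λ = -2: algebraic multiplicity = 4, geometric multiplicity = 2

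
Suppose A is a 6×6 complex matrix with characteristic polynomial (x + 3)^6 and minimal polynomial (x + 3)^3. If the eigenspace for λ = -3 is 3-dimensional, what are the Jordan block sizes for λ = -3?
Block sizes for λ = -3: [3, 2, 1]

Step 1 — from the characteristic polynomial, algebraic multiplicity of λ = -3 is 6. From dim ker(A − (-3)·I) = 3, there are exactly 3 Jordan blocks for λ = -3.
Step 2 — from the minimal polynomial, the factor (x + 3)^3 tells us the largest block for λ = -3 has size 3.
Step 3 — with total size 6, 3 blocks, and largest block 3, the block sizes (in nonincreasing order) are [3, 2, 1].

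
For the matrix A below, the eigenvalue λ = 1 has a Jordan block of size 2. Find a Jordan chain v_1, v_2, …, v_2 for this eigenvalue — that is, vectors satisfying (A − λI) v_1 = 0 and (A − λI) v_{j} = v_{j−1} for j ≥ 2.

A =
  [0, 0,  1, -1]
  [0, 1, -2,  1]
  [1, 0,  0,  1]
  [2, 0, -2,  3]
A Jordan chain for λ = 1 of length 2:
v_1 = (-1, 0, 1, 2)ᵀ
v_2 = (1, 0, 0, 0)ᵀ

Let N = A − (1)·I. We want v_2 with N^2 v_2 = 0 but N^1 v_2 ≠ 0; then v_{j-1} := N · v_j for j = 2, …, 2.

Pick v_2 = (1, 0, 0, 0)ᵀ.
Then v_1 = N · v_2 = (-1, 0, 1, 2)ᵀ.

Sanity check: (A − (1)·I) v_1 = (0, 0, 0, 0)ᵀ = 0. ✓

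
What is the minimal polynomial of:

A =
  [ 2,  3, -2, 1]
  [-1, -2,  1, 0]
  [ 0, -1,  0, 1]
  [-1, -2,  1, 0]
x^2

The characteristic polynomial is χ_A(x) = x^4, so the eigenvalues are known. The minimal polynomial is
  m_A(x) = Π_λ (x − λ)^{k_λ}
where k_λ is the size of the *largest* Jordan block for λ (equivalently, the smallest k with (A − λI)^k v = 0 for every generalised eigenvector v of λ).

  λ = 0: largest Jordan block has size 2, contributing (x − 0)^2

So m_A(x) = x^2 = x^2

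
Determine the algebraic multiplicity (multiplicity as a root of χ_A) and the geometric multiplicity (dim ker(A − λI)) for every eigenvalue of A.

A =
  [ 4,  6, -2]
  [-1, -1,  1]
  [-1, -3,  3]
λ = 2: alg = 3, geom = 2

Step 1 — factor the characteristic polynomial to read off the algebraic multiplicities:
  χ_A(x) = (x - 2)^3

Step 2 — compute geometric multiplicities via the rank-nullity identity g(λ) = n − rank(A − λI):
  rank(A − (2)·I) = 1, so dim ker(A − (2)·I) = n − 1 = 2

Summary:
  λ = 2: algebraic multiplicity = 3, geometric multiplicity = 2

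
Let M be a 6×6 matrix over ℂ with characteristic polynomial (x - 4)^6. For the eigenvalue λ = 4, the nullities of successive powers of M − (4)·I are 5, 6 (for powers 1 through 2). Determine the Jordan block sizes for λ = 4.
Block sizes for λ = 4: [2, 1, 1, 1, 1]

From the dimensions of kernels of powers, the number of Jordan blocks of size at least j is d_j − d_{j−1} where d_j = dim ker(N^j) (with d_0 = 0). Computing the differences gives [5, 1].
The number of blocks of size exactly k is (#blocks of size ≥ k) − (#blocks of size ≥ k + 1), so the partition is: 4 block(s) of size 1, 1 block(s) of size 2.
In nonincreasing order the block sizes are [2, 1, 1, 1, 1].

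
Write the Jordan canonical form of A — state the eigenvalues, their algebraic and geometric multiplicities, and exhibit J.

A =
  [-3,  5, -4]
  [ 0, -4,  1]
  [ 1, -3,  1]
J_3(-2)

The characteristic polynomial is
  det(x·I − A) = x^3 + 6*x^2 + 12*x + 8 = (x + 2)^3

Eigenvalues and multiplicities (the geometric multiplicity of λ is n − rank(A − λI), which equals the number of Jordan blocks for λ):
  λ = -2: algebraic multiplicity = 3, geometric multiplicity = 1

Determining the block sizes for each eigenvalue:
  λ = -2: one block (gm = 1), so the single block has size am = 3 → block sizes [3]

Assembling the blocks gives a Jordan form
J =
  [-2,  1,  0]
  [ 0, -2,  1]
  [ 0,  0, -2]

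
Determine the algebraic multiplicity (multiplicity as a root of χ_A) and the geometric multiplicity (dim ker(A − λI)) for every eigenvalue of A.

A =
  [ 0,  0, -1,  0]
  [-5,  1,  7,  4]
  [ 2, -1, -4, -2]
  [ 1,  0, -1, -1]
λ = -1: alg = 4, geom = 2

Step 1 — factor the characteristic polynomial to read off the algebraic multiplicities:
  χ_A(x) = (x + 1)^4

Step 2 — compute geometric multiplicities via the rank-nullity identity g(λ) = n − rank(A − λI):
  rank(A − (-1)·I) = 2, so dim ker(A − (-1)·I) = n − 2 = 2

Summary:
  λ = -1: algebraic multiplicity = 4, geometric multiplicity = 2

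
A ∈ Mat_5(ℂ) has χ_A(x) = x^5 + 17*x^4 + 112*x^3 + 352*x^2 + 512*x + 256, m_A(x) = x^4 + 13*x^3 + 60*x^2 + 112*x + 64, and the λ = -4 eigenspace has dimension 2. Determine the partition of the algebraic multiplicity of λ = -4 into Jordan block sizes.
Block sizes for λ = -4: [3, 1]

Step 1 — from the characteristic polynomial, algebraic multiplicity of λ = -4 is 4. From dim ker(A − (-4)·I) = 2, there are exactly 2 Jordan blocks for λ = -4.
Step 2 — from the minimal polynomial, the factor (x + 4)^3 tells us the largest block for λ = -4 has size 3.
Step 3 — with total size 4, 2 blocks, and largest block 3, the block sizes (in nonincreasing order) are [3, 1].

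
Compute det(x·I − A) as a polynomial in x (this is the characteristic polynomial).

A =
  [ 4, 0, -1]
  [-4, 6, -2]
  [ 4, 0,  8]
x^3 - 18*x^2 + 108*x - 216

Expanding det(x·I − A) (e.g. by cofactor expansion or by noting that A is similar to its Jordan form J, which has the same characteristic polynomial as A) gives
  χ_A(x) = x^3 - 18*x^2 + 108*x - 216
which factors as (x - 6)^3. The eigenvalues (with algebraic multiplicities) are λ = 6 with multiplicity 3.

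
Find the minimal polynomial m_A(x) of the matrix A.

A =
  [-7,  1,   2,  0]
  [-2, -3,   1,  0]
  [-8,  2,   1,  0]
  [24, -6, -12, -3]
x^3 + 9*x^2 + 27*x + 27

The characteristic polynomial is χ_A(x) = (x + 3)^4, so the eigenvalues are known. The minimal polynomial is
  m_A(x) = Π_λ (x − λ)^{k_λ}
where k_λ is the size of the *largest* Jordan block for λ (equivalently, the smallest k with (A − λI)^k v = 0 for every generalised eigenvector v of λ).

  λ = -3: largest Jordan block has size 3, contributing (x + 3)^3

So m_A(x) = (x + 3)^3 = x^3 + 9*x^2 + 27*x + 27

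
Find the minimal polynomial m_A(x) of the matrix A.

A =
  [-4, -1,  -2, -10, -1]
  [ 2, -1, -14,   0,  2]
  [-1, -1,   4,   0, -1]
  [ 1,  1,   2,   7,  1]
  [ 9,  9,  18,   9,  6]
x^4 - 15*x^3 + 54*x^2 + 108*x - 648

The characteristic polynomial is χ_A(x) = (x - 6)^3*(x + 3)^2, so the eigenvalues are known. The minimal polynomial is
  m_A(x) = Π_λ (x − λ)^{k_λ}
where k_λ is the size of the *largest* Jordan block for λ (equivalently, the smallest k with (A − λI)^k v = 0 for every generalised eigenvector v of λ).

  λ = -3: largest Jordan block has size 1, contributing (x + 3)
  λ = 6: largest Jordan block has size 3, contributing (x − 6)^3

So m_A(x) = (x - 6)^3*(x + 3) = x^4 - 15*x^3 + 54*x^2 + 108*x - 648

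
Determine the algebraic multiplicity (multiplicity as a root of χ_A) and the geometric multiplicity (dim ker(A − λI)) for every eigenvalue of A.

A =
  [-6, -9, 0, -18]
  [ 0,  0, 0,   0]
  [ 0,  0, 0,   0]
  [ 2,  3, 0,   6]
λ = 0: alg = 4, geom = 3

Step 1 — factor the characteristic polynomial to read off the algebraic multiplicities:
  χ_A(x) = x^4

Step 2 — compute geometric multiplicities via the rank-nullity identity g(λ) = n − rank(A − λI):
  rank(A − (0)·I) = 1, so dim ker(A − (0)·I) = n − 1 = 3

Summary:
  λ = 0: algebraic multiplicity = 4, geometric multiplicity = 3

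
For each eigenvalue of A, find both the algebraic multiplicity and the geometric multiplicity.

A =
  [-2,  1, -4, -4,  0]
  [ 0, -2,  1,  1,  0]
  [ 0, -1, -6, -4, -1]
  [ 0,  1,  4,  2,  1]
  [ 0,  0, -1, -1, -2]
λ = -2: alg = 5, geom = 2

Step 1 — factor the characteristic polynomial to read off the algebraic multiplicities:
  χ_A(x) = (x + 2)^5

Step 2 — compute geometric multiplicities via the rank-nullity identity g(λ) = n − rank(A − λI):
  rank(A − (-2)·I) = 3, so dim ker(A − (-2)·I) = n − 3 = 2

Summary:
  λ = -2: algebraic multiplicity = 5, geometric multiplicity = 2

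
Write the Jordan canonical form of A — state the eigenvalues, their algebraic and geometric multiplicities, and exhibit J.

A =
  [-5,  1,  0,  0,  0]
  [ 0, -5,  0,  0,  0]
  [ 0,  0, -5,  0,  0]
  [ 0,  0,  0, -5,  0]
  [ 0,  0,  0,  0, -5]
J_2(-5) ⊕ J_1(-5) ⊕ J_1(-5) ⊕ J_1(-5)

The characteristic polynomial is
  det(x·I − A) = x^5 + 25*x^4 + 250*x^3 + 1250*x^2 + 3125*x + 3125 = (x + 5)^5

Eigenvalues and multiplicities (the geometric multiplicity of λ is n − rank(A − λI), which equals the number of Jordan blocks for λ):
  λ = -5: algebraic multiplicity = 5, geometric multiplicity = 4

Determining the block sizes for each eigenvalue:
  λ = -5: 4 blocks summing to 5 forces exactly one block of size 2 and the rest size 1 → block sizes [2, 1, 1, 1]

Assembling the blocks gives a Jordan form
J =
  [-5,  1,  0,  0,  0]
  [ 0, -5,  0,  0,  0]
  [ 0,  0, -5,  0,  0]
  [ 0,  0,  0, -5,  0]
  [ 0,  0,  0,  0, -5]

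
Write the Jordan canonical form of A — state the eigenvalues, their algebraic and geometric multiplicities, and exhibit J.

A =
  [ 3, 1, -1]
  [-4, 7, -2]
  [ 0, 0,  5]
J_2(5) ⊕ J_1(5)

The characteristic polynomial is
  det(x·I − A) = x^3 - 15*x^2 + 75*x - 125 = (x - 5)^3

Eigenvalues and multiplicities (the geometric multiplicity of λ is n − rank(A − λI), which equals the number of Jordan blocks for λ):
  λ = 5: algebraic multiplicity = 3, geometric multiplicity = 2

Determining the block sizes for each eigenvalue:
  λ = 5: 2 blocks summing to 3 forces exactly one block of size 2 and the rest size 1 → block sizes [2, 1]

Assembling the blocks gives a Jordan form
J =
  [5, 1, 0]
  [0, 5, 0]
  [0, 0, 5]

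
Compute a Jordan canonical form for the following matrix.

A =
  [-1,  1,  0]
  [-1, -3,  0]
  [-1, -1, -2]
J_2(-2) ⊕ J_1(-2)

The characteristic polynomial is
  det(x·I − A) = x^3 + 6*x^2 + 12*x + 8 = (x + 2)^3

Eigenvalues and multiplicities (the geometric multiplicity of λ is n − rank(A − λI), which equals the number of Jordan blocks for λ):
  λ = -2: algebraic multiplicity = 3, geometric multiplicity = 2

Determining the block sizes for each eigenvalue:
  λ = -2: 2 blocks summing to 3 forces exactly one block of size 2 and the rest size 1 → block sizes [2, 1]

Assembling the blocks gives a Jordan form
J =
  [-2,  1,  0]
  [ 0, -2,  0]
  [ 0,  0, -2]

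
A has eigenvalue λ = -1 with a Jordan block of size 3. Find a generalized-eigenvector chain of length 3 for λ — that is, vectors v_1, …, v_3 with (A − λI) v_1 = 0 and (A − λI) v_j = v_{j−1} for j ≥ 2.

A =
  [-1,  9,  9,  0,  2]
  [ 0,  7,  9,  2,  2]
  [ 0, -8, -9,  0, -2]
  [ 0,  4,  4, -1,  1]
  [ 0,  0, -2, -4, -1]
A Jordan chain for λ = -1 of length 3:
v_1 = (5, 4, -4, 2, 0)ᵀ
v_2 = (9, 9, -8, 4, -2)ᵀ
v_3 = (0, 0, 1, 0, 0)ᵀ

Let N = A − (-1)·I. We want v_3 with N^3 v_3 = 0 but N^2 v_3 ≠ 0; then v_{j-1} := N · v_j for j = 3, …, 2.

Pick v_3 = (0, 0, 1, 0, 0)ᵀ.
Then v_2 = N · v_3 = (9, 9, -8, 4, -2)ᵀ.
Then v_1 = N · v_2 = (5, 4, -4, 2, 0)ᵀ.

Sanity check: (A − (-1)·I) v_1 = (0, 0, 0, 0, 0)ᵀ = 0. ✓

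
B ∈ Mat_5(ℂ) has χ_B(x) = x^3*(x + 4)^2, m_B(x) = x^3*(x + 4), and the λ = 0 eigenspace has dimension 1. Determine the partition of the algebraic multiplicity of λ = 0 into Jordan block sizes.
Block sizes for λ = 0: [3]

Step 1 — from the characteristic polynomial, algebraic multiplicity of λ = 0 is 3. From dim ker(B − (0)·I) = 1, there are exactly 1 Jordan blocks for λ = 0.
Step 2 — from the minimal polynomial, the factor (x − 0)^3 tells us the largest block for λ = 0 has size 3.
Step 3 — with total size 3, 1 blocks, and largest block 3, the block sizes (in nonincreasing order) are [3].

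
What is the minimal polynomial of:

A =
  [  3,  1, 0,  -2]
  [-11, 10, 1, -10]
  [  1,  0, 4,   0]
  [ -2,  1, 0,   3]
x^3 - 15*x^2 + 75*x - 125

The characteristic polynomial is χ_A(x) = (x - 5)^4, so the eigenvalues are known. The minimal polynomial is
  m_A(x) = Π_λ (x − λ)^{k_λ}
where k_λ is the size of the *largest* Jordan block for λ (equivalently, the smallest k with (A − λI)^k v = 0 for every generalised eigenvector v of λ).

  λ = 5: largest Jordan block has size 3, contributing (x − 5)^3

So m_A(x) = (x - 5)^3 = x^3 - 15*x^2 + 75*x - 125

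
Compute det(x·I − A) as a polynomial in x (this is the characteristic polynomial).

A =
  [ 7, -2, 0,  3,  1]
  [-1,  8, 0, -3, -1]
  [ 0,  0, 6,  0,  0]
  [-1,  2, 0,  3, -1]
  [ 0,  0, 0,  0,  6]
x^5 - 30*x^4 + 360*x^3 - 2160*x^2 + 6480*x - 7776

Expanding det(x·I − A) (e.g. by cofactor expansion or by noting that A is similar to its Jordan form J, which has the same characteristic polynomial as A) gives
  χ_A(x) = x^5 - 30*x^4 + 360*x^3 - 2160*x^2 + 6480*x - 7776
which factors as (x - 6)^5. The eigenvalues (with algebraic multiplicities) are λ = 6 with multiplicity 5.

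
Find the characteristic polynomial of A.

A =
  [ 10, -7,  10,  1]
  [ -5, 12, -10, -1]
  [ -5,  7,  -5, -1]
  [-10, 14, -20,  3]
x^4 - 20*x^3 + 150*x^2 - 500*x + 625

Expanding det(x·I − A) (e.g. by cofactor expansion or by noting that A is similar to its Jordan form J, which has the same characteristic polynomial as A) gives
  χ_A(x) = x^4 - 20*x^3 + 150*x^2 - 500*x + 625
which factors as (x - 5)^4. The eigenvalues (with algebraic multiplicities) are λ = 5 with multiplicity 4.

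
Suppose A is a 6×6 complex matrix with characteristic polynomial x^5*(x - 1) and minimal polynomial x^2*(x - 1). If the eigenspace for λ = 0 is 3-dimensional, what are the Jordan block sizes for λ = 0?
Block sizes for λ = 0: [2, 2, 1]

Step 1 — from the characteristic polynomial, algebraic multiplicity of λ = 0 is 5. From dim ker(A − (0)·I) = 3, there are exactly 3 Jordan blocks for λ = 0.
Step 2 — from the minimal polynomial, the factor (x − 0)^2 tells us the largest block for λ = 0 has size 2.
Step 3 — with total size 5, 3 blocks, and largest block 2, the block sizes (in nonincreasing order) are [2, 2, 1].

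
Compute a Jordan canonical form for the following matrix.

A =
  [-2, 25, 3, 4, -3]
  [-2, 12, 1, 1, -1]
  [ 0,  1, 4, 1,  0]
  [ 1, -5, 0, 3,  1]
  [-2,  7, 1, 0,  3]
J_3(4) ⊕ J_2(4)

The characteristic polynomial is
  det(x·I − A) = x^5 - 20*x^4 + 160*x^3 - 640*x^2 + 1280*x - 1024 = (x - 4)^5

Eigenvalues and multiplicities (the geometric multiplicity of λ is n − rank(A − λI), which equals the number of Jordan blocks for λ):
  λ = 4: algebraic multiplicity = 5, geometric multiplicity = 2

Determining the block sizes for each eigenvalue:
  λ = 4: with am = 5 and gm = 2, the partition is not yet determined (e.g. several partitions of 5 into 2 parts exist). Let N = A − (4)·I. Computing rank(N^1) = 3, rank(N^2) = 1, rank(N^3) = 0; the number of blocks of size ≥ j is rank(N^{j−1}) − rank(N^j), giving [2, 2, 1]. So we have 1 block(s) of size 3, 1 block(s) of size 2 → block sizes [3, 2]

Assembling the blocks gives a Jordan form
J =
  [4, 1, 0, 0, 0]
  [0, 4, 1, 0, 0]
  [0, 0, 4, 0, 0]
  [0, 0, 0, 4, 1]
  [0, 0, 0, 0, 4]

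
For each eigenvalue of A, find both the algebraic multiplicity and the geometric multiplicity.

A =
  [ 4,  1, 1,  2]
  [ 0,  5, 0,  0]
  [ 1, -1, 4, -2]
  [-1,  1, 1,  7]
λ = 5: alg = 4, geom = 3

Step 1 — factor the characteristic polynomial to read off the algebraic multiplicities:
  χ_A(x) = (x - 5)^4

Step 2 — compute geometric multiplicities via the rank-nullity identity g(λ) = n − rank(A − λI):
  rank(A − (5)·I) = 1, so dim ker(A − (5)·I) = n − 1 = 3

Summary:
  λ = 5: algebraic multiplicity = 4, geometric multiplicity = 3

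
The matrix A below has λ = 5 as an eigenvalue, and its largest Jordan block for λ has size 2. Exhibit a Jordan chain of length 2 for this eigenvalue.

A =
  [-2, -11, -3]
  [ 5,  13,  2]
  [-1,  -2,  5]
A Jordan chain for λ = 5 of length 2:
v_1 = (-2, 1, 1)ᵀ
v_2 = (5, -3, 0)ᵀ

Let N = A − (5)·I. We want v_2 with N^2 v_2 = 0 but N^1 v_2 ≠ 0; then v_{j-1} := N · v_j for j = 2, …, 2.

Pick v_2 = (5, -3, 0)ᵀ.
Then v_1 = N · v_2 = (-2, 1, 1)ᵀ.

Sanity check: (A − (5)·I) v_1 = (0, 0, 0)ᵀ = 0. ✓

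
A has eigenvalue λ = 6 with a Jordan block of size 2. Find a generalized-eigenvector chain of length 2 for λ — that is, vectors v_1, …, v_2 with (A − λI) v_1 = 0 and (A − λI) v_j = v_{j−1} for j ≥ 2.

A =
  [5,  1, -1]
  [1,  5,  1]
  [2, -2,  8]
A Jordan chain for λ = 6 of length 2:
v_1 = (-1, 1, 2)ᵀ
v_2 = (1, 0, 0)ᵀ

Let N = A − (6)·I. We want v_2 with N^2 v_2 = 0 but N^1 v_2 ≠ 0; then v_{j-1} := N · v_j for j = 2, …, 2.

Pick v_2 = (1, 0, 0)ᵀ.
Then v_1 = N · v_2 = (-1, 1, 2)ᵀ.

Sanity check: (A − (6)·I) v_1 = (0, 0, 0)ᵀ = 0. ✓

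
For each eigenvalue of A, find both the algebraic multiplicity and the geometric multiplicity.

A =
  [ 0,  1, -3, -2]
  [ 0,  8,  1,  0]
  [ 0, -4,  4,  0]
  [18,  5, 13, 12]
λ = 6: alg = 4, geom = 2

Step 1 — factor the characteristic polynomial to read off the algebraic multiplicities:
  χ_A(x) = (x - 6)^4

Step 2 — compute geometric multiplicities via the rank-nullity identity g(λ) = n − rank(A − λI):
  rank(A − (6)·I) = 2, so dim ker(A − (6)·I) = n − 2 = 2

Summary:
  λ = 6: algebraic multiplicity = 4, geometric multiplicity = 2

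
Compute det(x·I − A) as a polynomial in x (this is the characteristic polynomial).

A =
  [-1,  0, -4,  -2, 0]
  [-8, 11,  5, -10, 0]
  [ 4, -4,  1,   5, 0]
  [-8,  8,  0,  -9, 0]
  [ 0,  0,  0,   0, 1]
x^5 - 3*x^4 + 2*x^3 + 2*x^2 - 3*x + 1

Expanding det(x·I − A) (e.g. by cofactor expansion or by noting that A is similar to its Jordan form J, which has the same characteristic polynomial as A) gives
  χ_A(x) = x^5 - 3*x^4 + 2*x^3 + 2*x^2 - 3*x + 1
which factors as (x - 1)^4*(x + 1). The eigenvalues (with algebraic multiplicities) are λ = -1 with multiplicity 1, λ = 1 with multiplicity 4.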